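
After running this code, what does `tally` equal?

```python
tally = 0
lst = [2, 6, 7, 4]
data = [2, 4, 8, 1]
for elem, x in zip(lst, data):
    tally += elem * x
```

Let's trace through this code step by step.

Initialize: tally = 0
Initialize: lst = [2, 6, 7, 4]
Initialize: data = [2, 4, 8, 1]
Entering loop: for elem, x in zip(lst, data):

After execution: tally = 88
88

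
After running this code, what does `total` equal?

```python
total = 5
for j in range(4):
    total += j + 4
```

Let's trace through this code step by step.

Initialize: total = 5
Entering loop: for j in range(4):

After execution: total = 27
27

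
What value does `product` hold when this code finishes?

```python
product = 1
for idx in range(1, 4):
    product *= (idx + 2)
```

Let's trace through this code step by step.

Initialize: product = 1
Entering loop: for idx in range(1, 4):

After execution: product = 60
60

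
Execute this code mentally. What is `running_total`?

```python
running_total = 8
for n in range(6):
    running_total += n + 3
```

Let's trace through this code step by step.

Initialize: running_total = 8
Entering loop: for n in range(6):

After execution: running_total = 41
41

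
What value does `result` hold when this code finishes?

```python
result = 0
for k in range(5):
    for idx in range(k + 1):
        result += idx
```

Let's trace through this code step by step.

Initialize: result = 0
Entering loop: for k in range(5):

After execution: result = 20
20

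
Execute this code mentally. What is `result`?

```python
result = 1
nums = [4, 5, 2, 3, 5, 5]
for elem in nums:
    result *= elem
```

Let's trace through this code step by step.

Initialize: result = 1
Initialize: nums = [4, 5, 2, 3, 5, 5]
Entering loop: for elem in nums:

After execution: result = 3000
3000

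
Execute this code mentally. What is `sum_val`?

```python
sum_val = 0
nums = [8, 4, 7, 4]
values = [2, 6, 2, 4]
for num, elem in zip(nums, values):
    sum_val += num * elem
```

Let's trace through this code step by step.

Initialize: sum_val = 0
Initialize: nums = [8, 4, 7, 4]
Initialize: values = [2, 6, 2, 4]
Entering loop: for num, elem in zip(nums, values):

After execution: sum_val = 70
70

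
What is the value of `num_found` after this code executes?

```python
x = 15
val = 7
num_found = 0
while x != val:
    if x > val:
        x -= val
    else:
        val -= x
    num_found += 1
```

Let's trace through this code step by step.

Initialize: x = 15
Initialize: val = 7
Initialize: num_found = 0
Entering loop: while x != val:

After execution: num_found = 8
8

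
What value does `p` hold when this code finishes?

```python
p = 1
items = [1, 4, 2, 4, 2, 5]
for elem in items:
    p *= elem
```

Let's trace through this code step by step.

Initialize: p = 1
Initialize: items = [1, 4, 2, 4, 2, 5]
Entering loop: for elem in items:

After execution: p = 320
320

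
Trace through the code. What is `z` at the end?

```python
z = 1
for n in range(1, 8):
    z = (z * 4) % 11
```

Let's trace through this code step by step.

Initialize: z = 1
Entering loop: for n in range(1, 8):

After execution: z = 5
5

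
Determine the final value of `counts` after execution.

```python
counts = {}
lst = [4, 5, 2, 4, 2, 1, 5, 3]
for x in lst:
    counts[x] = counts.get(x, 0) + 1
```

Let's trace through this code step by step.

Initialize: counts = {}
Initialize: lst = [4, 5, 2, 4, 2, 1, 5, 3]
Entering loop: for x in lst:

After execution: counts = {4: 2, 5: 2, 2: 2, 1: 1, 3: 1}
{4: 2, 5: 2, 2: 2, 1: 1, 3: 1}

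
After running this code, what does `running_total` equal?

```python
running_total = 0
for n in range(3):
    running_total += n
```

Let's trace through this code step by step.

Initialize: running_total = 0
Entering loop: for n in range(3):

After execution: running_total = 3
3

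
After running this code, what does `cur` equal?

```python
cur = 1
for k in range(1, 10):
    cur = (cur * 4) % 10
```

Let's trace through this code step by step.

Initialize: cur = 1
Entering loop: for k in range(1, 10):

After execution: cur = 4
4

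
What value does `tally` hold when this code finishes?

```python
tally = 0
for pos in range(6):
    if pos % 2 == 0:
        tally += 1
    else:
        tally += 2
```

Let's trace through this code step by step.

Initialize: tally = 0
Entering loop: for pos in range(6):

After execution: tally = 9
9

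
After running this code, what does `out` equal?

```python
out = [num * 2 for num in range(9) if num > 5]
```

Let's trace through this code step by step.

Initialize: out = [num * 2 for num in range(9) if num > 5]

After execution: out = [12, 14, 16]
[12, 14, 16]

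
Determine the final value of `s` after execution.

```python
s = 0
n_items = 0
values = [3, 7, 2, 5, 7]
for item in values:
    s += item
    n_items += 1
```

Let's trace through this code step by step.

Initialize: s = 0
Initialize: n_items = 0
Initialize: values = [3, 7, 2, 5, 7]
Entering loop: for item in values:

After execution: s = 24
24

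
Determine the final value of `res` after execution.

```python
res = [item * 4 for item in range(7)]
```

Let's trace through this code step by step.

Initialize: res = [item * 4 for item in range(7)]

After execution: res = [0, 4, 8, 12, 16, 20, 24]
[0, 4, 8, 12, 16, 20, 24]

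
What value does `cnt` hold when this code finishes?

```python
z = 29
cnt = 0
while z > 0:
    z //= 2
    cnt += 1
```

Let's trace through this code step by step.

Initialize: z = 29
Initialize: cnt = 0
Entering loop: while z > 0:

After execution: cnt = 5
5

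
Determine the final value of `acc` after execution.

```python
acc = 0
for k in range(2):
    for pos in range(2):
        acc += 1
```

Let's trace through this code step by step.

Initialize: acc = 0
Entering loop: for k in range(2):

After execution: acc = 4
4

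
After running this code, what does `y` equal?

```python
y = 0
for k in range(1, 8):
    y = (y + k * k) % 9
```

Let's trace through this code step by step.

Initialize: y = 0
Entering loop: for k in range(1, 8):

After execution: y = 5
5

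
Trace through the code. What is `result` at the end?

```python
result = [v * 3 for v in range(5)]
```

Let's trace through this code step by step.

Initialize: result = [v * 3 for v in range(5)]

After execution: result = [0, 3, 6, 9, 12]
[0, 3, 6, 9, 12]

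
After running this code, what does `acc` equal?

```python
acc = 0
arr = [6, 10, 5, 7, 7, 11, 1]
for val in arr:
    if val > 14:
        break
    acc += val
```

Let's trace through this code step by step.

Initialize: acc = 0
Initialize: arr = [6, 10, 5, 7, 7, 11, 1]
Entering loop: for val in arr:

After execution: acc = 47
47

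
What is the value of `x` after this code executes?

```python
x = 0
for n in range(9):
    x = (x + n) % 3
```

Let's trace through this code step by step.

Initialize: x = 0
Entering loop: for n in range(9):

After execution: x = 0
0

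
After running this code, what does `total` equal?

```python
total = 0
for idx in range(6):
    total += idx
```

Let's trace through this code step by step.

Initialize: total = 0
Entering loop: for idx in range(6):

After execution: total = 15
15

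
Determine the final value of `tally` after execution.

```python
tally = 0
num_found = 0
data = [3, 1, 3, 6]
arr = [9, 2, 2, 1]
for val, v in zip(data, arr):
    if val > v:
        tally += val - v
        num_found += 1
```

Let's trace through this code step by step.

Initialize: tally = 0
Initialize: num_found = 0
Initialize: data = [3, 1, 3, 6]
Initialize: arr = [9, 2, 2, 1]
Entering loop: for val, v in zip(data, arr):

After execution: tally = 6
6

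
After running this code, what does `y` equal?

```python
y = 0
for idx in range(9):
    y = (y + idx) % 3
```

Let's trace through this code step by step.

Initialize: y = 0
Entering loop: for idx in range(9):

After execution: y = 0
0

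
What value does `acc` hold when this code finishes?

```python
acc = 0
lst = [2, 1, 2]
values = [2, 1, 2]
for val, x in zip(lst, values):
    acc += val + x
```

Let's trace through this code step by step.

Initialize: acc = 0
Initialize: lst = [2, 1, 2]
Initialize: values = [2, 1, 2]
Entering loop: for val, x in zip(lst, values):

After execution: acc = 10
10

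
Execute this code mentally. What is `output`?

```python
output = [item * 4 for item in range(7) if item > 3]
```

Let's trace through this code step by step.

Initialize: output = [item * 4 for item in range(7) if item > 3]

After execution: output = [16, 20, 24]
[16, 20, 24]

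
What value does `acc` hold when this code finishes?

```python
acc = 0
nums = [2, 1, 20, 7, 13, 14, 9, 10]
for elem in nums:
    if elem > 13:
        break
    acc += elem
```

Let's trace through this code step by step.

Initialize: acc = 0
Initialize: nums = [2, 1, 20, 7, 13, 14, 9, 10]
Entering loop: for elem in nums:

After execution: acc = 3
3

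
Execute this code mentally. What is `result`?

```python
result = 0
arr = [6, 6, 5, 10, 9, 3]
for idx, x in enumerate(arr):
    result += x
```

Let's trace through this code step by step.

Initialize: result = 0
Initialize: arr = [6, 6, 5, 10, 9, 3]
Entering loop: for idx, x in enumerate(arr):

After execution: result = 39
39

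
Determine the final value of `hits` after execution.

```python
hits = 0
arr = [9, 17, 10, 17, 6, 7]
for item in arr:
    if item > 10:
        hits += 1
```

Let's trace through this code step by step.

Initialize: hits = 0
Initialize: arr = [9, 17, 10, 17, 6, 7]
Entering loop: for item in arr:

After execution: hits = 2
2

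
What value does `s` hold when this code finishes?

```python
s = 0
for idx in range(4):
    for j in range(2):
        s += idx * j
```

Let's trace through this code step by step.

Initialize: s = 0
Entering loop: for idx in range(4):

After execution: s = 6
6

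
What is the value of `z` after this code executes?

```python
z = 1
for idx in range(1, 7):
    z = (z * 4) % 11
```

Let's trace through this code step by step.

Initialize: z = 1
Entering loop: for idx in range(1, 7):

After execution: z = 4
4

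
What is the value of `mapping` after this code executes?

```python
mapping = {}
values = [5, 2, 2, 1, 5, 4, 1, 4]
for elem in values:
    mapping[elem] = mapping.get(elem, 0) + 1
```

Let's trace through this code step by step.

Initialize: mapping = {}
Initialize: values = [5, 2, 2, 1, 5, 4, 1, 4]
Entering loop: for elem in values:

After execution: mapping = {5: 2, 2: 2, 1: 2, 4: 2}
{5: 2, 2: 2, 1: 2, 4: 2}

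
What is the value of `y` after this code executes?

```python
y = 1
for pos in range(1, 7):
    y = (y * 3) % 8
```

Let's trace through this code step by step.

Initialize: y = 1
Entering loop: for pos in range(1, 7):

After execution: y = 1
1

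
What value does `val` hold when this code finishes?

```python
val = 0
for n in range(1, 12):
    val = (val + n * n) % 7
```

Let's trace through this code step by step.

Initialize: val = 0
Entering loop: for n in range(1, 12):

After execution: val = 2
2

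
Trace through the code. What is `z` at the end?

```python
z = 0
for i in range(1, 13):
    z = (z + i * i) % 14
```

Let's trace through this code step by step.

Initialize: z = 0
Entering loop: for i in range(1, 13):

After execution: z = 6
6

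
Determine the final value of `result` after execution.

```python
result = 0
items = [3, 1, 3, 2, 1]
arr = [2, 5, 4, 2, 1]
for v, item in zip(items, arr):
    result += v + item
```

Let's trace through this code step by step.

Initialize: result = 0
Initialize: items = [3, 1, 3, 2, 1]
Initialize: arr = [2, 5, 4, 2, 1]
Entering loop: for v, item in zip(items, arr):

After execution: result = 24
24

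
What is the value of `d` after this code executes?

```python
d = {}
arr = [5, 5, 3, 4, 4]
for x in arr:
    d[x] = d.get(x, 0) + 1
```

Let's trace through this code step by step.

Initialize: d = {}
Initialize: arr = [5, 5, 3, 4, 4]
Entering loop: for x in arr:

After execution: d = {5: 2, 3: 1, 4: 2}
{5: 2, 3: 1, 4: 2}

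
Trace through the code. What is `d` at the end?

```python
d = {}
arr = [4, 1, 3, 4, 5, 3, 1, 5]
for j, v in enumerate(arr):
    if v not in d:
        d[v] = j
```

Let's trace through this code step by step.

Initialize: d = {}
Initialize: arr = [4, 1, 3, 4, 5, 3, 1, 5]
Entering loop: for j, v in enumerate(arr):

After execution: d = {4: 0, 1: 1, 3: 2, 5: 4}
{4: 0, 1: 1, 3: 2, 5: 4}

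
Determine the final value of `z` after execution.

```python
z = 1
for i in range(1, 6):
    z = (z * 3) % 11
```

Let's trace through this code step by step.

Initialize: z = 1
Entering loop: for i in range(1, 6):

After execution: z = 1
1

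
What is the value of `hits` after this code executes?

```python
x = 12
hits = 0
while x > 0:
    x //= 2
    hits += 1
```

Let's trace through this code step by step.

Initialize: x = 12
Initialize: hits = 0
Entering loop: while x > 0:

After execution: hits = 4
4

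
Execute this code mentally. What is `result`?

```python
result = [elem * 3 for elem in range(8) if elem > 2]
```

Let's trace through this code step by step.

Initialize: result = [elem * 3 for elem in range(8) if elem > 2]

After execution: result = [9, 12, 15, 18, 21]
[9, 12, 15, 18, 21]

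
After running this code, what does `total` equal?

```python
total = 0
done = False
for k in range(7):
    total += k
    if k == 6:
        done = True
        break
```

Let's trace through this code step by step.

Initialize: total = 0
Initialize: done = False
Entering loop: for k in range(7):

After execution: total = 21
21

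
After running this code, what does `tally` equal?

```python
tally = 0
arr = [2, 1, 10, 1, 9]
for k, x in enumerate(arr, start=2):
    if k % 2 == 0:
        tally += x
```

Let's trace through this code step by step.

Initialize: tally = 0
Initialize: arr = [2, 1, 10, 1, 9]
Entering loop: for k, x in enumerate(arr, start=2):

After execution: tally = 21
21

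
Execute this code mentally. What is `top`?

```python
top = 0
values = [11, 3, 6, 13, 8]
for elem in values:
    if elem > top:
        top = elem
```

Let's trace through this code step by step.

Initialize: top = 0
Initialize: values = [11, 3, 6, 13, 8]
Entering loop: for elem in values:

After execution: top = 13
13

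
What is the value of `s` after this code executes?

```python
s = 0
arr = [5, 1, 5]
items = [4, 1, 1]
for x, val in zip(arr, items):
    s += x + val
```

Let's trace through this code step by step.

Initialize: s = 0
Initialize: arr = [5, 1, 5]
Initialize: items = [4, 1, 1]
Entering loop: for x, val in zip(arr, items):

After execution: s = 17
17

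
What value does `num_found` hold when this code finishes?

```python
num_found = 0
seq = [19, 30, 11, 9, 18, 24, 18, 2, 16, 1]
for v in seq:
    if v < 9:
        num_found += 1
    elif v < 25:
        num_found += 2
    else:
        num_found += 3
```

Let's trace through this code step by step.

Initialize: num_found = 0
Initialize: seq = [19, 30, 11, 9, 18, 24, 18, 2, 16, 1]
Entering loop: for v in seq:

After execution: num_found = 19
19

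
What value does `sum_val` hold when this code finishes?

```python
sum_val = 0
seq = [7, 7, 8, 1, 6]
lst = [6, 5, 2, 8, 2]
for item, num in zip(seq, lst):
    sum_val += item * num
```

Let's trace through this code step by step.

Initialize: sum_val = 0
Initialize: seq = [7, 7, 8, 1, 6]
Initialize: lst = [6, 5, 2, 8, 2]
Entering loop: for item, num in zip(seq, lst):

After execution: sum_val = 113
113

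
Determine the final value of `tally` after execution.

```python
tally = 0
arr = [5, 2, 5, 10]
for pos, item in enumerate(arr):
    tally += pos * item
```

Let's trace through this code step by step.

Initialize: tally = 0
Initialize: arr = [5, 2, 5, 10]
Entering loop: for pos, item in enumerate(arr):

After execution: tally = 42
42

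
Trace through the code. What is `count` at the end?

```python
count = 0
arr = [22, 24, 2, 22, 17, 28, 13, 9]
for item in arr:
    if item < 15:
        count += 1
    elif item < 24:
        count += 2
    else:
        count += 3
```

Let's trace through this code step by step.

Initialize: count = 0
Initialize: arr = [22, 24, 2, 22, 17, 28, 13, 9]
Entering loop: for item in arr:

After execution: count = 15
15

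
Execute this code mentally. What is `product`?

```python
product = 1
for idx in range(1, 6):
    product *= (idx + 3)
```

Let's trace through this code step by step.

Initialize: product = 1
Entering loop: for idx in range(1, 6):

After execution: product = 6720
6720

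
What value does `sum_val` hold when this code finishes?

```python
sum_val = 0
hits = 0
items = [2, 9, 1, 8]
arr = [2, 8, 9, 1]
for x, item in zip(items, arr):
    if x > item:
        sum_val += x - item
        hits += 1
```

Let's trace through this code step by step.

Initialize: sum_val = 0
Initialize: hits = 0
Initialize: items = [2, 9, 1, 8]
Initialize: arr = [2, 8, 9, 1]
Entering loop: for x, item in zip(items, arr):

After execution: sum_val = 8
8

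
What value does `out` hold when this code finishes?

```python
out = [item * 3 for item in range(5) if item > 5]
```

Let's trace through this code step by step.

Initialize: out = [item * 3 for item in range(5) if item > 5]

After execution: out = []
[]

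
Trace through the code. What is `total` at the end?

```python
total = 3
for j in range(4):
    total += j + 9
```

Let's trace through this code step by step.

Initialize: total = 3
Entering loop: for j in range(4):

After execution: total = 45
45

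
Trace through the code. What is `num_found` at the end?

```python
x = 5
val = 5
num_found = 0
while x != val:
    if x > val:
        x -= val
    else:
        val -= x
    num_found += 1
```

Let's trace through this code step by step.

Initialize: x = 5
Initialize: val = 5
Initialize: num_found = 0
Entering loop: while x != val:

After execution: num_found = 0
0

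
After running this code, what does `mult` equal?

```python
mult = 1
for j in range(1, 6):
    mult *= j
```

Let's trace through this code step by step.

Initialize: mult = 1
Entering loop: for j in range(1, 6):

After execution: mult = 120
120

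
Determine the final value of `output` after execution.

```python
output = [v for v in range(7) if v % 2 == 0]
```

Let's trace through this code step by step.

Initialize: output = [v for v in range(7) if v % 2 == 0]

After execution: output = [0, 2, 4, 6]
[0, 2, 4, 6]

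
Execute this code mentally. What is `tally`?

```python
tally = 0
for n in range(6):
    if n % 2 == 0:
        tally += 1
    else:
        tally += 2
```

Let's trace through this code step by step.

Initialize: tally = 0
Entering loop: for n in range(6):

After execution: tally = 9
9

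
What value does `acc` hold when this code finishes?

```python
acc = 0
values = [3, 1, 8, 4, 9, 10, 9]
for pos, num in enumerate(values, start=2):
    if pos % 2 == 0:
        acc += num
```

Let's trace through this code step by step.

Initialize: acc = 0
Initialize: values = [3, 1, 8, 4, 9, 10, 9]
Entering loop: for pos, num in enumerate(values, start=2):

After execution: acc = 29
29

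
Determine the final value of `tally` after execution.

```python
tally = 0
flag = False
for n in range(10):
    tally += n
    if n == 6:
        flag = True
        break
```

Let's trace through this code step by step.

Initialize: tally = 0
Initialize: flag = False
Entering loop: for n in range(10):

After execution: tally = 21
21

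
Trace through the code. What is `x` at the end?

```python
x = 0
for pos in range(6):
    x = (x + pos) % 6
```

Let's trace through this code step by step.

Initialize: x = 0
Entering loop: for pos in range(6):

After execution: x = 3
3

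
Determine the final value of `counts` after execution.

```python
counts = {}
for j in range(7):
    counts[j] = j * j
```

Let's trace through this code step by step.

Initialize: counts = {}
Entering loop: for j in range(7):

After execution: counts = {0: 0, 1: 1, 2: 4, 3: 9, 4: 16, 5: 25, 6: 36}
{0: 0, 1: 1, 2: 4, 3: 9, 4: 16, 5: 25, 6: 36}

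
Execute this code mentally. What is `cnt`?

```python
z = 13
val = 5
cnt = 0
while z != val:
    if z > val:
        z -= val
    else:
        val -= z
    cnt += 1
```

Let's trace through this code step by step.

Initialize: z = 13
Initialize: val = 5
Initialize: cnt = 0
Entering loop: while z != val:

After execution: cnt = 5
5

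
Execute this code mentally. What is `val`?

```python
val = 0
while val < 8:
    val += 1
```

Let's trace through this code step by step.

Initialize: val = 0
Entering loop: while val < 8:

After execution: val = 8
8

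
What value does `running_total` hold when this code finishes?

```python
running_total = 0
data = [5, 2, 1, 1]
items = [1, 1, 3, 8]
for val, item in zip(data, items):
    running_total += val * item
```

Let's trace through this code step by step.

Initialize: running_total = 0
Initialize: data = [5, 2, 1, 1]
Initialize: items = [1, 1, 3, 8]
Entering loop: for val, item in zip(data, items):

After execution: running_total = 18
18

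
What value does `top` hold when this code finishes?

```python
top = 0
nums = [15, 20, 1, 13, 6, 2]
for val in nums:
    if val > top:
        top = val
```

Let's trace through this code step by step.

Initialize: top = 0
Initialize: nums = [15, 20, 1, 13, 6, 2]
Entering loop: for val in nums:

After execution: top = 20
20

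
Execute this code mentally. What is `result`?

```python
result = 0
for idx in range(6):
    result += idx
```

Let's trace through this code step by step.

Initialize: result = 0
Entering loop: for idx in range(6):

After execution: result = 15
15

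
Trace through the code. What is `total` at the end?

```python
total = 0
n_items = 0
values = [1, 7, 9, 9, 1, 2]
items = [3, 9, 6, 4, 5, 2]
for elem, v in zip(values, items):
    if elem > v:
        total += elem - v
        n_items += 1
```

Let's trace through this code step by step.

Initialize: total = 0
Initialize: n_items = 0
Initialize: values = [1, 7, 9, 9, 1, 2]
Initialize: items = [3, 9, 6, 4, 5, 2]
Entering loop: for elem, v in zip(values, items):

After execution: total = 8
8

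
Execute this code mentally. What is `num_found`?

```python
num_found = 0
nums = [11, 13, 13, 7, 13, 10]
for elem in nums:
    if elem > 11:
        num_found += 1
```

Let's trace through this code step by step.

Initialize: num_found = 0
Initialize: nums = [11, 13, 13, 7, 13, 10]
Entering loop: for elem in nums:

After execution: num_found = 3
3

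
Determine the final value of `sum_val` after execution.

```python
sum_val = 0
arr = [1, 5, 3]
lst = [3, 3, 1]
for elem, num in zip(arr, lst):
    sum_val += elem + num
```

Let's trace through this code step by step.

Initialize: sum_val = 0
Initialize: arr = [1, 5, 3]
Initialize: lst = [3, 3, 1]
Entering loop: for elem, num in zip(arr, lst):

After execution: sum_val = 16
16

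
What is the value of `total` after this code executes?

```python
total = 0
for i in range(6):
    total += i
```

Let's trace through this code step by step.

Initialize: total = 0
Entering loop: for i in range(6):

After execution: total = 15
15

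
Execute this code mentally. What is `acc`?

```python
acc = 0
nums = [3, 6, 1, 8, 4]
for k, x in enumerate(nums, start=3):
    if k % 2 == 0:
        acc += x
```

Let's trace through this code step by step.

Initialize: acc = 0
Initialize: nums = [3, 6, 1, 8, 4]
Entering loop: for k, x in enumerate(nums, start=3):

After execution: acc = 14
14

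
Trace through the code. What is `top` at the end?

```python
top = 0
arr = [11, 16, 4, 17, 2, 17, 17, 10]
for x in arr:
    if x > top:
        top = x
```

Let's trace through this code step by step.

Initialize: top = 0
Initialize: arr = [11, 16, 4, 17, 2, 17, 17, 10]
Entering loop: for x in arr:

After execution: top = 17
17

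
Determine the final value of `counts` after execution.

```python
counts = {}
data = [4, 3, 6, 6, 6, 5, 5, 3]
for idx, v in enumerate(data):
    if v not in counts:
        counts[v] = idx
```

Let's trace through this code step by step.

Initialize: counts = {}
Initialize: data = [4, 3, 6, 6, 6, 5, 5, 3]
Entering loop: for idx, v in enumerate(data):

After execution: counts = {4: 0, 3: 1, 6: 2, 5: 5}
{4: 0, 3: 1, 6: 2, 5: 5}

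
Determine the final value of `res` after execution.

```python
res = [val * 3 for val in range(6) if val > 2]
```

Let's trace through this code step by step.

Initialize: res = [val * 3 for val in range(6) if val > 2]

After execution: res = [9, 12, 15]
[9, 12, 15]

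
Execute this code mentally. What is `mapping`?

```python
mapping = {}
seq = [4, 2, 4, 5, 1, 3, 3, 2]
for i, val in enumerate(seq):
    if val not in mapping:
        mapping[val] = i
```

Let's trace through this code step by step.

Initialize: mapping = {}
Initialize: seq = [4, 2, 4, 5, 1, 3, 3, 2]
Entering loop: for i, val in enumerate(seq):

After execution: mapping = {4: 0, 2: 1, 5: 3, 1: 4, 3: 5}
{4: 0, 2: 1, 5: 3, 1: 4, 3: 5}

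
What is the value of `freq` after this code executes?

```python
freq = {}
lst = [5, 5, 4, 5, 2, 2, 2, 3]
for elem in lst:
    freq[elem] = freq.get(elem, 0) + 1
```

Let's trace through this code step by step.

Initialize: freq = {}
Initialize: lst = [5, 5, 4, 5, 2, 2, 2, 3]
Entering loop: for elem in lst:

After execution: freq = {5: 3, 4: 1, 2: 3, 3: 1}
{5: 3, 4: 1, 2: 3, 3: 1}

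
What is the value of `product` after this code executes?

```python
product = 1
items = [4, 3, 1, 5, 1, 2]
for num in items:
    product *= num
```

Let's trace through this code step by step.

Initialize: product = 1
Initialize: items = [4, 3, 1, 5, 1, 2]
Entering loop: for num in items:

After execution: product = 120
120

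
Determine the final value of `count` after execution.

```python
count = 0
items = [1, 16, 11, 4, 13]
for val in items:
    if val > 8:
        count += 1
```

Let's trace through this code step by step.

Initialize: count = 0
Initialize: items = [1, 16, 11, 4, 13]
Entering loop: for val in items:

After execution: count = 3
3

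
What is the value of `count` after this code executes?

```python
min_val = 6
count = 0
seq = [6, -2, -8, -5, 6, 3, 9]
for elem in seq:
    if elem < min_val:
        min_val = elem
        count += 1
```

Let's trace through this code step by step.

Initialize: min_val = 6
Initialize: count = 0
Initialize: seq = [6, -2, -8, -5, 6, 3, 9]
Entering loop: for elem in seq:

After execution: count = 2
2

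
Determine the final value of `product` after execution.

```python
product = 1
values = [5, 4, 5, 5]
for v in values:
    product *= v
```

Let's trace through this code step by step.

Initialize: product = 1
Initialize: values = [5, 4, 5, 5]
Entering loop: for v in values:

After execution: product = 500
500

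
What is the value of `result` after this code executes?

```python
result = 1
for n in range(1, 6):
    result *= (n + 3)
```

Let's trace through this code step by step.

Initialize: result = 1
Entering loop: for n in range(1, 6):

After execution: result = 6720
6720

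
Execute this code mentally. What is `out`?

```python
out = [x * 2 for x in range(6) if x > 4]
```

Let's trace through this code step by step.

Initialize: out = [x * 2 for x in range(6) if x > 4]

After execution: out = [10]
[10]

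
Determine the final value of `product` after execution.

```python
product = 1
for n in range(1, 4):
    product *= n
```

Let's trace through this code step by step.

Initialize: product = 1
Entering loop: for n in range(1, 4):

After execution: product = 6
6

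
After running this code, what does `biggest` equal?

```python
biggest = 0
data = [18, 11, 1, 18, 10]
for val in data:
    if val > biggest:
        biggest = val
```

Let's trace through this code step by step.

Initialize: biggest = 0
Initialize: data = [18, 11, 1, 18, 10]
Entering loop: for val in data:

After execution: biggest = 18
18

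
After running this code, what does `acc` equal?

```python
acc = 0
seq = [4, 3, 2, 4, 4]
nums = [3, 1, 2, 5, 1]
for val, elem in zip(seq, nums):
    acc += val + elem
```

Let's trace through this code step by step.

Initialize: acc = 0
Initialize: seq = [4, 3, 2, 4, 4]
Initialize: nums = [3, 1, 2, 5, 1]
Entering loop: for val, elem in zip(seq, nums):

After execution: acc = 29
29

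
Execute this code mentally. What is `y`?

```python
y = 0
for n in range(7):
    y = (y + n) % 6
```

Let's trace through this code step by step.

Initialize: y = 0
Entering loop: for n in range(7):

After execution: y = 3
3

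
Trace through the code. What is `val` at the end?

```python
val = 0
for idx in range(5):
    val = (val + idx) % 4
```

Let's trace through this code step by step.

Initialize: val = 0
Entering loop: for idx in range(5):

After execution: val = 2
2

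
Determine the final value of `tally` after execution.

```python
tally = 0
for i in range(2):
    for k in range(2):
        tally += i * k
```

Let's trace through this code step by step.

Initialize: tally = 0
Entering loop: for i in range(2):

After execution: tally = 1
1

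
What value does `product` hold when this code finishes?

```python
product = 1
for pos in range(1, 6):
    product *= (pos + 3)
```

Let's trace through this code step by step.

Initialize: product = 1
Entering loop: for pos in range(1, 6):

After execution: product = 6720
6720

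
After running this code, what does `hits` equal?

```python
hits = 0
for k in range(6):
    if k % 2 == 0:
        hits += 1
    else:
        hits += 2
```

Let's trace through this code step by step.

Initialize: hits = 0
Entering loop: for k in range(6):

After execution: hits = 9
9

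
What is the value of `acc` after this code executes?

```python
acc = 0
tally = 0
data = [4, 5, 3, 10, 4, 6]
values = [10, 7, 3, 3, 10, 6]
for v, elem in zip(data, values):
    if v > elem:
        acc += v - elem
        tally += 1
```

Let's trace through this code step by step.

Initialize: acc = 0
Initialize: tally = 0
Initialize: data = [4, 5, 3, 10, 4, 6]
Initialize: values = [10, 7, 3, 3, 10, 6]
Entering loop: for v, elem in zip(data, values):

After execution: acc = 7
7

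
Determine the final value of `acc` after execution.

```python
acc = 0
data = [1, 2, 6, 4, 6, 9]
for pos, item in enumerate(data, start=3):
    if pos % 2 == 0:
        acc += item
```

Let's trace through this code step by step.

Initialize: acc = 0
Initialize: data = [1, 2, 6, 4, 6, 9]
Entering loop: for pos, item in enumerate(data, start=3):

After execution: acc = 15
15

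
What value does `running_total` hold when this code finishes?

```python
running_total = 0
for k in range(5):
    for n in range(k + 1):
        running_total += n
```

Let's trace through this code step by step.

Initialize: running_total = 0
Entering loop: for k in range(5):

After execution: running_total = 20
20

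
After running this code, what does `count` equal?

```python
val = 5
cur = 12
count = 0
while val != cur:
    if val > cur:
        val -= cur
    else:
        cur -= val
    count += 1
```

Let's trace through this code step by step.

Initialize: val = 5
Initialize: cur = 12
Initialize: count = 0
Entering loop: while val != cur:

After execution: count = 5
5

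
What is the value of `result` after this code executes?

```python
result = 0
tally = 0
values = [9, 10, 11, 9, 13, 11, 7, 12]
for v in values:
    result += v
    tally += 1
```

Let's trace through this code step by step.

Initialize: result = 0
Initialize: tally = 0
Initialize: values = [9, 10, 11, 9, 13, 11, 7, 12]
Entering loop: for v in values:

After execution: result = 82
82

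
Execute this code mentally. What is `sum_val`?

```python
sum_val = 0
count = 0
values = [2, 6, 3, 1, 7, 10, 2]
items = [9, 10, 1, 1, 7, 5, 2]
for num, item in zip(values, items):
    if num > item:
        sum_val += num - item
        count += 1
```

Let's trace through this code step by step.

Initialize: sum_val = 0
Initialize: count = 0
Initialize: values = [2, 6, 3, 1, 7, 10, 2]
Initialize: items = [9, 10, 1, 1, 7, 5, 2]
Entering loop: for num, item in zip(values, items):

After execution: sum_val = 7
7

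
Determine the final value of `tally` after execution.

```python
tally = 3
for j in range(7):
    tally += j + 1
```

Let's trace through this code step by step.

Initialize: tally = 3
Entering loop: for j in range(7):

After execution: tally = 31
31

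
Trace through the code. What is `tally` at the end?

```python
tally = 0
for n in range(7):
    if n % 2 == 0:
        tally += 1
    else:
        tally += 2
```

Let's trace through this code step by step.

Initialize: tally = 0
Entering loop: for n in range(7):

After execution: tally = 10
10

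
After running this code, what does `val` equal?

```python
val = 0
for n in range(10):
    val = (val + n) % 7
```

Let's trace through this code step by step.

Initialize: val = 0
Entering loop: for n in range(10):

After execution: val = 3
3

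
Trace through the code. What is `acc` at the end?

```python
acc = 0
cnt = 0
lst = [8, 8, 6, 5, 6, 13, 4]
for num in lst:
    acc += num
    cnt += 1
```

Let's trace through this code step by step.

Initialize: acc = 0
Initialize: cnt = 0
Initialize: lst = [8, 8, 6, 5, 6, 13, 4]
Entering loop: for num in lst:

After execution: acc = 50
50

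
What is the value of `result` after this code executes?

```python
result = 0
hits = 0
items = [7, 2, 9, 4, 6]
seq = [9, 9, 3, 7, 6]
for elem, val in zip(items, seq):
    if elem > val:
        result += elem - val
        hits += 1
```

Let's trace through this code step by step.

Initialize: result = 0
Initialize: hits = 0
Initialize: items = [7, 2, 9, 4, 6]
Initialize: seq = [9, 9, 3, 7, 6]
Entering loop: for elem, val in zip(items, seq):

After execution: result = 6
6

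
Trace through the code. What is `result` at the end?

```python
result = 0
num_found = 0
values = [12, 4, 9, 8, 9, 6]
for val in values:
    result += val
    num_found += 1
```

Let's trace through this code step by step.

Initialize: result = 0
Initialize: num_found = 0
Initialize: values = [12, 4, 9, 8, 9, 6]
Entering loop: for val in values:

After execution: result = 48
48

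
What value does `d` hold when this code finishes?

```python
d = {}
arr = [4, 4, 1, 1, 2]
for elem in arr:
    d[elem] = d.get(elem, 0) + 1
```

Let's trace through this code step by step.

Initialize: d = {}
Initialize: arr = [4, 4, 1, 1, 2]
Entering loop: for elem in arr:

After execution: d = {4: 2, 1: 2, 2: 1}
{4: 2, 1: 2, 2: 1}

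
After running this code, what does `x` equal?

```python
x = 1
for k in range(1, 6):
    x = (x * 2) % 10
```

Let's trace through this code step by step.

Initialize: x = 1
Entering loop: for k in range(1, 6):

After execution: x = 2
2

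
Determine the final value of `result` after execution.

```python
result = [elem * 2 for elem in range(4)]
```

Let's trace through this code step by step.

Initialize: result = [elem * 2 for elem in range(4)]

After execution: result = [0, 2, 4, 6]
[0, 2, 4, 6]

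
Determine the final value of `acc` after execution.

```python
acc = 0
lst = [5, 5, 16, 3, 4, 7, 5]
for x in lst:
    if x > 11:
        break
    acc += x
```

Let's trace through this code step by step.

Initialize: acc = 0
Initialize: lst = [5, 5, 16, 3, 4, 7, 5]
Entering loop: for x in lst:

After execution: acc = 10
10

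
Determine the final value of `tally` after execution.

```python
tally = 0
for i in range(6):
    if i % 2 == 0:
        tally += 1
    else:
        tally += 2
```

Let's trace through this code step by step.

Initialize: tally = 0
Entering loop: for i in range(6):

After execution: tally = 9
9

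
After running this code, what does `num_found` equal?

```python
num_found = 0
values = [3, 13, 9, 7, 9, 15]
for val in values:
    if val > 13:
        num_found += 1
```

Let's trace through this code step by step.

Initialize: num_found = 0
Initialize: values = [3, 13, 9, 7, 9, 15]
Entering loop: for val in values:

After execution: num_found = 1
1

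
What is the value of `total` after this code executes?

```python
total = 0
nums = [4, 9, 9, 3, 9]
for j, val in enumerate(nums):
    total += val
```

Let's trace through this code step by step.

Initialize: total = 0
Initialize: nums = [4, 9, 9, 3, 9]
Entering loop: for j, val in enumerate(nums):

After execution: total = 34
34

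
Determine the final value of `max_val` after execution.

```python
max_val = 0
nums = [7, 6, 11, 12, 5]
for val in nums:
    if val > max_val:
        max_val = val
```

Let's trace through this code step by step.

Initialize: max_val = 0
Initialize: nums = [7, 6, 11, 12, 5]
Entering loop: for val in nums:

After execution: max_val = 12
12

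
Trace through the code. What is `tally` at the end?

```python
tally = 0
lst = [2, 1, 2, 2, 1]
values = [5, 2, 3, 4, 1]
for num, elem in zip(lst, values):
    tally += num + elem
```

Let's trace through this code step by step.

Initialize: tally = 0
Initialize: lst = [2, 1, 2, 2, 1]
Initialize: values = [5, 2, 3, 4, 1]
Entering loop: for num, elem in zip(lst, values):

After execution: tally = 23
23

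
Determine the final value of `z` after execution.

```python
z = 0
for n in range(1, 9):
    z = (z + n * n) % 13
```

Let's trace through this code step by step.

Initialize: z = 0
Entering loop: for n in range(1, 9):

After execution: z = 9
9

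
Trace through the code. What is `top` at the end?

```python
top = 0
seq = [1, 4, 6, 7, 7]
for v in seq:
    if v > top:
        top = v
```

Let's trace through this code step by step.

Initialize: top = 0
Initialize: seq = [1, 4, 6, 7, 7]
Entering loop: for v in seq:

After execution: top = 7
7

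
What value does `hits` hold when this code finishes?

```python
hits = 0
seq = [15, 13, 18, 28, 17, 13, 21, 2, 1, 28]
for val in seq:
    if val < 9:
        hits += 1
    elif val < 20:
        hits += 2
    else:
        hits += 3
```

Let's trace through this code step by step.

Initialize: hits = 0
Initialize: seq = [15, 13, 18, 28, 17, 13, 21, 2, 1, 28]
Entering loop: for val in seq:

After execution: hits = 21
21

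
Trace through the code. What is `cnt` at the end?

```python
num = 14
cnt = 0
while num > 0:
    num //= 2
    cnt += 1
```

Let's trace through this code step by step.

Initialize: num = 14
Initialize: cnt = 0
Entering loop: while num > 0:

After execution: cnt = 4
4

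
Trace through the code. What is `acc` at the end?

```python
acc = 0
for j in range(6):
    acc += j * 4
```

Let's trace through this code step by step.

Initialize: acc = 0
Entering loop: for j in range(6):

After execution: acc = 60
60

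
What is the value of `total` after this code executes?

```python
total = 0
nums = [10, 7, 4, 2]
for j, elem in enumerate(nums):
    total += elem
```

Let's trace through this code step by step.

Initialize: total = 0
Initialize: nums = [10, 7, 4, 2]
Entering loop: for j, elem in enumerate(nums):

After execution: total = 23
23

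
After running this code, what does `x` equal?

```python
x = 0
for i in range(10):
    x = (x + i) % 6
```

Let's trace through this code step by step.

Initialize: x = 0
Entering loop: for i in range(10):

After execution: x = 3
3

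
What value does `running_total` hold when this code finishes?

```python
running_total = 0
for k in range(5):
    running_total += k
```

Let's trace through this code step by step.

Initialize: running_total = 0
Entering loop: for k in range(5):

After execution: running_total = 10
10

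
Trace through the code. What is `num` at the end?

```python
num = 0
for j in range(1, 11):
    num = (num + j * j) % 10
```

Let's trace through this code step by step.

Initialize: num = 0
Entering loop: for j in range(1, 11):

After execution: num = 5
5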